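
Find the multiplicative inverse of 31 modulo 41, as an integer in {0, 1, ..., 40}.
31^(−1) ≡ 4 (mod 41)

Apply the extended Euclidean algorithm to (41, 31), tracking rows (r, s, t) with s·41 + t·31 = r. Each division r_prev = q·r_cur + r_new produces the new row as (previous row) − q·(current row):
  row A: (41, 1, 0)   [1·41 + 0·31 = 41]
  row B: (31, 0, 1)   [0·41 + 1·31 = 31]
  41 = 1·31 + 10   → row C = row A − 1·row B = (10, 1, −1)   [check: 1·41 − 1·31 = 10]
  31 = 3·10 + 1   → row D = row B − 3·row C = (1, −3, 4)   [check: −3·41 + 4·31 = 1]
  10 = 10·1 + 0   → remainder 0, stop. gcd = 1 (last nonzero row D).
The gcd is 1, so 31 is invertible mod 41. The last nonzero row gives −3·41 + 4·31 = 1, so t = 4. So 31^(−1) ≡ 4 (mod 41). Verify: 31 · 4 = 124 ≡ 1 (mod 41). ✓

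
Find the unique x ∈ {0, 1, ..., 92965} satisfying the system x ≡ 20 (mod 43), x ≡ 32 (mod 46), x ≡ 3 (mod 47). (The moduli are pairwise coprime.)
x ≡ 53254 (mod 92966); the representative in [0, 92966) is 53254

The moduli 43, 46, 47 are pairwise coprime, so by the CRT there is a unique solution mod 43·46·47 = 92966.
Solve by successive substitution. Start with x ≡ 20 (mod 43).
  Combine with x ≡ 32 (mod 46): write x = 20 + 43·t and require 20 + 43·t ≡ 32 (mod 46), i.e. 43·t ≡ 32 − 20 ≡ 12 (mod 46). Since 43^(−1) ≡ 15 (mod 46), t ≡ 15·12 ≡ 42 (mod 46). So x ≡ 20 + 43·42 = 1826 (mod 1978).
  Combine with x ≡ 3 (mod 47): write x = 1826 + 1978·t and require 1826 + 1978·t ≡ 3 (mod 47), i.e. 1978·t ≡ 3 − 1826 ≡ 10 (mod 47). Since 1978^(−1) ≡ 12 (mod 47) (1978 ≡ 4 (mod 47)), t ≡ 12·10 ≡ 26 (mod 47). So x ≡ 1826 + 1978·26 = 53254 (mod 92966).
Unique solution in [0, 92966): x = 53254.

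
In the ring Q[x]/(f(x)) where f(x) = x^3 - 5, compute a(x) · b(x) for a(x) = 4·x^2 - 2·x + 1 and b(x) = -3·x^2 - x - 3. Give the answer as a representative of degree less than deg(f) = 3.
First multiply in Q[x] without reducing: a · b = -12·x^4 + 2·x^3 - 13·x^2 + 5·x - 3. Now divide by f(x) = x^3 - 5, eliminating the leading term at each step:
  leading term -12·x^4: subtract (-12·x)·f(x) = -12·x^4 + 60·x, leaving 2·x^3 - 13·x^2 - 55·x - 3
  leading term 2·x^3: subtract (2)·f(x) = 2·x^3 - 10, leaving -13·x^2 - 55·x + 7
The degree is now < 3, so this is the remainder. Hence a · b ≡ -13·x^2 - 55·x + 7 in Q[x]/(f).

Final answer: a · b ≡ -13·x^2 - 55·x + 7 (mod f(x))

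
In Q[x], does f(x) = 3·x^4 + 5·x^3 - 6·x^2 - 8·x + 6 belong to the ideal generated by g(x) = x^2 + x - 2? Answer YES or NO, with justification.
NO

In Q[x] the ideal (g) consists of all multiples of g, so f ∈ (g) iff g | f, i.e. iff the remainder of f on division by g is 0. Divide f by g (g is monic, so eliminate the leading term of the running remainder at each step):
  leading term 3·x^4: subtract (3·x^2)·g(x) = 3·x^4 + 3·x^3 - 6·x^2, leaving 2·x^3 - 8·x + 6
  leading term 2·x^3: subtract (2·x)·g(x) = 2·x^3 + 2·x^2 - 4·x, leaving -2·x^2 - 4·x + 6
  leading term -2·x^2: subtract (-2)·g(x) = -2·x^2 - 2·x + 4, leaving 2 - 2·x
The remainder r(x) = 2 - 2·x ≠ 0 (and deg r < deg g), so g ∤ f, i.e. f ∉ (g).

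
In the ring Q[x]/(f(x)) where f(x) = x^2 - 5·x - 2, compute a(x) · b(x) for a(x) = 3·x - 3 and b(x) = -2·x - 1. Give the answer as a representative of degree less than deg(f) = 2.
First multiply in Q[x] without reducing: a · b = -6·x^2 + 3·x + 3. Now divide by f(x) = x^2 - 5·x - 2, eliminating the leading term at each step:
  leading term -6·x^2: subtract (-6)·f(x) = -6·x^2 + 30·x + 12, leaving -27·x - 9
The degree is now < 2, so this is the remainder. Hence a · b ≡ -27·x - 9 in Q[x]/(f).

Final answer: a · b ≡ -27·x - 9 (mod f(x))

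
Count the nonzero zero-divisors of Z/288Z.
In Z/288Z each nonzero element is either a unit (gcd with 288 is 1) or a zero-divisor (gcd > 1). The number of units is φ(288): factorise 288 = 2^5 · 3^2, so φ(288) = (2^5 − 2^4) · (3^2 − 3^1) = 16 · 6 = 96. The nonzero elements number 288 − 1 = 287. Hence the nonzero zero-divisors number 287 − 96 = 191.

Final answer: Z/288Z has 191 nonzero zero-divisors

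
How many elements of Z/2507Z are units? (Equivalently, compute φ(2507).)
Z/2507Z has φ(2507) = 2376 units

An element a ∈ Z/2507Z is a unit iff gcd(a, 2507) = 1, so the number of units is φ(2507). φ is multiplicative, with φ(p^e) = p^e − p^(e−1). Factorise 2507 = 23 · 109. Then
  φ(2507) = (23 − 1) · (109 − 1) = 22 · 108 = 2376.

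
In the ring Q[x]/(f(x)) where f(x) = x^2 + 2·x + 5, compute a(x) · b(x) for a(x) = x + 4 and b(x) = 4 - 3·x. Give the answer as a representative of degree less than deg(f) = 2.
a · b ≡ 31 - 2·x (mod f(x))

First multiply in Q[x] without reducing: a · b = -3·x^2 - 8·x + 16. Now divide by f(x) = x^2 + 2·x + 5, eliminating the leading term at each step:
  leading term -3·x^2: subtract (-3)·f(x) = -3·x^2 - 6·x - 15, leaving 31 - 2·x
The degree is now < 2, so this is the remainder. Hence a · b ≡ 31 - 2·x in Q[x]/(f).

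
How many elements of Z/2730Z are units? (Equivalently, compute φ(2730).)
Z/2730Z has φ(2730) = 576 units

An element a ∈ Z/2730Z is a unit iff gcd(a, 2730) = 1, so the number of units is φ(2730). φ is multiplicative, with φ(p^e) = p^e − p^(e−1). Factorise 2730 = 2 · 3 · 5 · 7 · 13. Then
  φ(2730) = (2 − 1) · (3 − 1) · (5 − 1) · (7 − 1) · (13 − 1) = 1 · 2 · 4 · 6 · 12 = 576.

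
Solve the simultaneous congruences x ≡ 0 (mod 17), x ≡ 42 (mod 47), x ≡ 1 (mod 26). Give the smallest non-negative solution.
The moduli 17, 47, 26 are pairwise coprime, so by the CRT there is a unique solution mod 17·47·26 = 20774.
Solve by successive substitution. Start with x ≡ 0 (mod 17).
  Combine with x ≡ 42 (mod 47): write x = 17·t and require 17·t ≡ 42 (mod 47). Since 17^(−1) ≡ 36 (mod 47), t ≡ 36·42 ≡ 8 (mod 47). So x ≡ 17·8 = 136 (mod 799).
  Combine with x ≡ 1 (mod 26): write x = 136 + 799·t and require 136 + 799·t ≡ 1 (mod 26), i.e. 799·t ≡ 1 − 136 ≡ 21 (mod 26). Since 799^(−1) ≡ 11 (mod 26) (799 ≡ 19 (mod 26)), t ≡ 11·21 ≡ 23 (mod 26). So x ≡ 136 + 799·23 = 18513 (mod 20774).
Unique solution in [0, 20774): x = 18513.

Final answer: x ≡ 18513 (mod 20774); the representative in [0, 20774) is 18513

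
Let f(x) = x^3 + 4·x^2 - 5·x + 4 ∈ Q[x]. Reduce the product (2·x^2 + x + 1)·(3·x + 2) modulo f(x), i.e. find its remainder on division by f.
First multiply in Q[x] without reducing: a · b = 6·x^3 + 7·x^2 + 5·x + 2. Now divide by f(x) = x^3 + 4·x^2 - 5·x + 4, eliminating the leading term at each step:
  leading term 6·x^3: subtract (6)·f(x) = 6·x^3 + 24·x^2 - 30·x + 24, leaving -17·x^2 + 35·x - 22
The degree is now < 3, so this is the remainder. Hence a · b ≡ -17·x^2 + 35·x - 22 in Q[x]/(f).

Final answer: a · b ≡ -17·x^2 + 35·x - 22 (mod f(x))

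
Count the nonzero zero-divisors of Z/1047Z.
In Z/1047Z each nonzero element is either a unit (gcd with 1047 is 1) or a zero-divisor (gcd > 1). The number of units is φ(1047): factorise 1047 = 3 · 349, so φ(1047) = (3 − 1) · (349 − 1) = 2 · 348 = 696. The nonzero elements number 1047 − 1 = 1046. Hence the nonzero zero-divisors number 1046 − 696 = 350.

Final answer: Z/1047Z has 350 nonzero zero-divisors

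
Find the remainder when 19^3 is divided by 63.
55

Use repeated squaring. Binary(3) = 11. Walk through the bits of the exponent 3 left-to-right: at each bit after the leading one, square the running value, then multiply by 19 if the bit is 1 (always reducing mod 63):
  bit 1 = 1 (leading): start with 19.
  bit 2 = 1: square 19^2 = 361 ≡ 46; bit is 1, so multiply 46·19 = 874 ≡ 55 (mod 63).
Final value: 19^3 ≡ 55 (mod 63).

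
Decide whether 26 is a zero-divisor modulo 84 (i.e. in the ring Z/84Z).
gcd(26, 84) = 2 > 1, so 26 is not a unit in Z/84Z. In Z/nZ every nonzero non-unit is a zero-divisor: explicitly, take b = 84/gcd = 42 ≠ 0 (mod 84); then 26·42 = 1092 = 13·84, i.e. 26·42 ≡ 0 (mod 84). So 26 is a zero-divisor.

Final answer: YES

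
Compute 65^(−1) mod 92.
65^(−1) ≡ 17 (mod 92)

Apply the extended Euclidean algorithm to (92, 65), tracking rows (r, s, t) with s·92 + t·65 = r. Each division r_prev = q·r_cur + r_new produces the new row as (previous row) − q·(current row):
  row A: (92, 1, 0)   [1·92 + 0·65 = 92]
  row B: (65, 0, 1)   [0·92 + 1·65 = 65]
  92 = 1·65 + 27   → row C = row A − 1·row B = (27, 1, −1)   [check: 1·92 − 1·65 = 27]
  65 = 2·27 + 11   → row D = row B − 2·row C = (11, −2, 3)   [check: −2·92 + 3·65 = 11]
  27 = 2·11 + 5   → row E = row C − 2·row D = (5, 5, −7)   [check: 5·92 − 7·65 = 5]
  11 = 2·5 + 1   → row F = row D − 2·row E = (1, −12, 17)   [check: −12·92 + 17·65 = 1]
  5 = 5·1 + 0   → remainder 0, stop. gcd = 1 (last nonzero row F).
The gcd is 1, so 65 is invertible mod 92. The last nonzero row gives −12·92 + 17·65 = 1, so t = 17. So 65^(−1) ≡ 17 (mod 92). Verify: 65 · 17 = 1105 ≡ 1 (mod 92). ✓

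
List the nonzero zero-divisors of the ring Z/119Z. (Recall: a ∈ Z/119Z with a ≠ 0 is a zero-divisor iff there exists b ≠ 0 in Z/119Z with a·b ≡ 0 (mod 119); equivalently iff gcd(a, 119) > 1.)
nonzero zero-divisors of Z/119Z = {7, 14, 17, 21, 28, 34, 35, 42, 49, 51, 56, 63, 68, 70, 77, 84, 85, 91, 98, 102, 105, 112}

An element a ∈ Z/119Z (with a ≠ 0) is a zero-divisor iff gcd(a, 119) > 1 (because a is a unit precisely when gcd(a, n) = 1, and in Z/nZ every nonzero, non-unit element is a zero-divisor). Scan a = 1, ..., 118 and keep those with gcd(a, 119) > 1:
  gcd(7, 119) = 7, gcd(14, 119) = 7, gcd(17, 119) = 17, gcd(21, 119) = 7, gcd(28, 119) = 7, gcd(34, 119) = 17, gcd(35, 119) = 7, gcd(42, 119) = 7, gcd(49, 119) = 7, gcd(51, 119) = 17, gcd(56, 119) = 7, gcd(63, 119) = 7, gcd(68, 119) = 17, gcd(70, 119) = 7, gcd(77, 119) = 7, gcd(84, 119) = 7, gcd(85, 119) = 17, gcd(91, 119) = 7, gcd(98, 119) = 7, gcd(102, 119) = 17, gcd(105, 119) = 7, gcd(112, 119) = 7.
All other a ∈ {1, ..., 118} have gcd(a, 119) = 1 and are units. So the nonzero zero-divisors are exactly the 22 values of a appearing in this scan.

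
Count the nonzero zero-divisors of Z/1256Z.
In Z/1256Z each nonzero element is either a unit (gcd with 1256 is 1) or a zero-divisor (gcd > 1). The number of units is φ(1256): factorise 1256 = 2^3 · 157, so φ(1256) = (2^3 − 2^2) · (157 − 1) = 4 · 156 = 624. The nonzero elements number 1256 − 1 = 1255. Hence the nonzero zero-divisors number 1255 − 624 = 631.

Final answer: Z/1256Z has 631 nonzero zero-divisors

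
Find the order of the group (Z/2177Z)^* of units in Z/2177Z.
|(Z/2177Z)^*| = 1860

(Z/2177Z)^* consists of the classes a with gcd(a, 2177) = 1, so its order is φ(2177). φ is multiplicative, with φ(p^e) = p^e − p^(e−1). Factorise 2177 = 7 · 311. Then
  φ(2177) = (7 − 1) · (311 − 1) = 6 · 310 = 1860.
Thus |(Z/2177Z)^*| = 1860.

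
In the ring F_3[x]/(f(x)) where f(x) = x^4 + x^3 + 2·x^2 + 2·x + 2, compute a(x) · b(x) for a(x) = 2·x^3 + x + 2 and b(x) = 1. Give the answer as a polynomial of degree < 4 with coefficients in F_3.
Multiply as integer polynomials: a · b = 2·x^3 + x + 2. Reducing coefficients mod 3: a · b ≡ 2·x^3 + x + 2. This already has degree < 4, so no reduction by f is needed. Hence a · b ≡ 2·x^3 + x + 2 in F_3[x]/(f).

Final answer: a · b ≡ 2·x^3 + x + 2 (mod f(x))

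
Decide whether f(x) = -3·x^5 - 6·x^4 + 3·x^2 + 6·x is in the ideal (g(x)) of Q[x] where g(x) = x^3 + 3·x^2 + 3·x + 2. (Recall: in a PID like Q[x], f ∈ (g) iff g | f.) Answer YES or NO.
In Q[x] the ideal (g) consists of all multiples of g, so f ∈ (g) iff g | f, i.e. iff the remainder of f on division by g is 0. Divide f by g (g is monic, so eliminate the leading term of the running remainder at each step):
  leading term -3·x^5: subtract (-3·x^2)·g(x) = -3·x^5 - 9·x^4 - 9·x^3 - 6·x^2, leaving 3·x^4 + 9·x^3 + 9·x^2 + 6·x
  leading term 3·x^4: subtract (3·x)·g(x) = 3·x^4 + 9·x^3 + 9·x^2 + 6·x, leaving 0
The remainder is 0, so f(x) = g(x) · h(x) with h(x) = -3·x^2 + 3·x. Hence g | f, i.e. f ∈ (g).

Final answer: YES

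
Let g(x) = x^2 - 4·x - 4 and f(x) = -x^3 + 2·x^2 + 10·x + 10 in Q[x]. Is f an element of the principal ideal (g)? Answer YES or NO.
NO

In Q[x] the ideal (g) consists of all multiples of g, so f ∈ (g) iff g | f, i.e. iff the remainder of f on division by g is 0. Divide f by g (g is monic, so eliminate the leading term of the running remainder at each step):
  leading term -x^3: subtract (-x)·g(x) = -x^3 + 4·x^2 + 4·x, leaving -2·x^2 + 6·x + 10
  leading term -2·x^2: subtract (-2)·g(x) = -2·x^2 + 8·x + 8, leaving 2 - 2·x
The remainder r(x) = 2 - 2·x ≠ 0 (and deg r < deg g), so g ∤ f, i.e. f ∉ (g).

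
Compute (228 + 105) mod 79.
Reduce the summands first: 228 ≡ 70, 105 ≡ 26 (mod 79), so 228 + 105 ≡ 70 + 26 (mod 79). 70 + 26 = 96; 96 = 1·79 + 17, so (228 + 105) mod 79 = 17.

Final answer: 17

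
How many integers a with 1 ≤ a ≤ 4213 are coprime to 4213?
3820

The number of a ∈ {1, ..., 4213} with gcd(a, 4213) = 1 is by definition Euler's totient φ(4213). φ is multiplicative, with φ(p^e) = p^e − p^(e−1). Factorise 4213 = 11 · 383. Then
  φ(4213) = (11 − 1) · (383 − 1) = 10 · 382 = 3820.
So there are 3820 such integers.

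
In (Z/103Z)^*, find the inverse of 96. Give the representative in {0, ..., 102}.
96^(−1) ≡ 44 (mod 103)

Apply the extended Euclidean algorithm to (103, 96), tracking rows (r, s, t) with s·103 + t·96 = r. Each division r_prev = q·r_cur + r_new produces the new row as (previous row) − q·(current row):
  row A: (103, 1, 0)   [1·103 + 0·96 = 103]
  row B: (96, 0, 1)   [0·103 + 1·96 = 96]
  103 = 1·96 + 7   → row C = row A − 1·row B = (7, 1, −1)   [check: 1·103 − 1·96 = 7]
  96 = 13·7 + 5   → row D = row B − 13·row C = (5, −13, 14)   [check: −13·103 + 14·96 = 5]
  7 = 1·5 + 2   → row E = row C − 1·row D = (2, 14, −15)   [check: 14·103 − 15·96 = 2]
  5 = 2·2 + 1   → row F = row D − 2·row E = (1, −41, 44)   [check: −41·103 + 44·96 = 1]
  2 = 2·1 + 0   → remainder 0, stop. gcd = 1 (last nonzero row F).
The gcd is 1, so 96 is invertible mod 103. The last nonzero row gives −41·103 + 44·96 = 1, so t = 44. So 96^(−1) ≡ 44 (mod 103). Verify: 96 · 44 = 4224 ≡ 1 (mod 103). ✓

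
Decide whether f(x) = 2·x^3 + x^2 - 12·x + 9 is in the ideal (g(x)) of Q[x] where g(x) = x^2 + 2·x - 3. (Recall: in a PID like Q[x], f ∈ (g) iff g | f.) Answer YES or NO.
YES

In Q[x] the ideal (g) consists of all multiples of g, so f ∈ (g) iff g | f, i.e. iff the remainder of f on division by g is 0. Divide f by g (g is monic, so eliminate the leading term of the running remainder at each step):
  leading term 2·x^3: subtract (2·x)·g(x) = 2·x^3 + 4·x^2 - 6·x, leaving -3·x^2 - 6·x + 9
  leading term -3·x^2: subtract (-3)·g(x) = -3·x^2 - 6·x + 9, leaving 0
The remainder is 0, so f(x) = g(x) · h(x) with h(x) = 2·x - 3. Hence g | f, i.e. f ∈ (g).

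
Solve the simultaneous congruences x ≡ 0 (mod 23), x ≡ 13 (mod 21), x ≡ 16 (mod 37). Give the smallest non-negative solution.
The moduli 23, 21, 37 are pairwise coprime, so by the CRT there is a unique solution mod 23·21·37 = 17871.
Solve by successive substitution. Start with x ≡ 0 (mod 23).
  Combine with x ≡ 13 (mod 21): write x = 23·t and require 23·t ≡ 13 (mod 21). Since 23^(−1) ≡ 11 (mod 21) (23 ≡ 2 (mod 21)), t ≡ 11·13 ≡ 17 (mod 21). So x ≡ 23·17 = 391 (mod 483).
  Combine with x ≡ 16 (mod 37): write x = 391 + 483·t and require 391 + 483·t ≡ 16 (mod 37), i.e. 483·t ≡ 16 − 391 ≡ 32 (mod 37). Since 483^(−1) ≡ 19 (mod 37) (483 ≡ 2 (mod 37)), t ≡ 19·32 ≡ 16 (mod 37). So x ≡ 391 + 483·16 = 8119 (mod 17871).
Unique solution in [0, 17871): x = 8119.

Final answer: x ≡ 8119 (mod 17871); the representative in [0, 17871) is 8119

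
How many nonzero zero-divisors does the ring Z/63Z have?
Z/63Z has 26 nonzero zero-divisors

In Z/63Z each nonzero element is either a unit (gcd with 63 is 1) or a zero-divisor (gcd > 1). The number of units is φ(63): factorise 63 = 3^2 · 7, so φ(63) = (3^2 − 3^1) · (7 − 1) = 6 · 6 = 36. The nonzero elements number 63 − 1 = 62. Hence the nonzero zero-divisors number 62 − 36 = 26.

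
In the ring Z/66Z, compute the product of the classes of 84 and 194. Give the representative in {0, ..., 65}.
Reduce the factors first: 84 ≡ 18, 194 ≡ 62 (mod 66), so 84 · 194 ≡ 18 · 62 (mod 66). 18 · 62 = 1116. Dividing by 66: 1116 = 16·66 + 60. So (84 · 194) mod 66 = 60.

Final answer: 60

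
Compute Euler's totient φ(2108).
φ(2108) = 960

φ is multiplicative, with φ(p^e) = p^e − p^(e−1). Factorise 2108 = 2^2 · 17 · 31. Then
  φ(2108) = (2^2 − 2^1) · (17 − 1) · (31 − 1) = 2 · 16 · 30 = 960.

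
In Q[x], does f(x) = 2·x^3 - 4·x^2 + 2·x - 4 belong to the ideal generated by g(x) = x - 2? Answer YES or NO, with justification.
In Q[x] the ideal (g) consists of all multiples of g, so f ∈ (g) iff g | f, i.e. iff the remainder of f on division by g is 0. Divide f by g (g is monic, so eliminate the leading term of the running remainder at each step):
  leading term 2·x^3: subtract (2·x^2)·g(x) = 2·x^3 - 4·x^2, leaving 2·x - 4
  leading term 2·x: subtract (2)·g(x) = 2·x - 4, leaving 0
The remainder is 0, so f(x) = g(x) · h(x) with h(x) = 2·x^2 + 2. Hence g | f, i.e. f ∈ (g).

Final answer: YES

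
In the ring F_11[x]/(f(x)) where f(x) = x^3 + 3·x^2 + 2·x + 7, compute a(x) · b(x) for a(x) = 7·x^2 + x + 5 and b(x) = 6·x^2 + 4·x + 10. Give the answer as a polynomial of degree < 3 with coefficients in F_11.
a · b ≡ 10·x^2 + 8·x + 1 (mod f(x))

Multiply as integer polynomials: a · b = 42·x^4 + 34·x^3 + 104·x^2 + 30·x + 50. Reducing coefficients mod 11: a · b ≡ 9·x^4 + x^3 + 5·x^2 + 8·x + 6. Now divide by f(x) = x^3 + 3·x^2 + 2·x + 7 in F_11[x], eliminating the leading term at each step:
  leading term 9·x^4: subtract (9·x)·f(x) = 9·x^4 + 5·x^3 + 7·x^2 + 8·x, leaving 7·x^3 + 9·x^2 + 6 (coefficients mod 11)
  leading term 7·x^3: subtract (7)·f(x) = 7·x^3 + 10·x^2 + 3·x + 5, leaving 10·x^2 + 8·x + 1 (coefficients mod 11)
The degree is now < 3, so this is the remainder. Hence a · b ≡ 10·x^2 + 8·x + 1 in F_11[x]/(f).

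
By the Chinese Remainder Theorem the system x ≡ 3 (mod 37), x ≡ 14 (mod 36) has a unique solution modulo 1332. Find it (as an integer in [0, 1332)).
x ≡ 410 (mod 1332); the representative in [0, 1332) is 410

The moduli 37, 36 are pairwise coprime, so by the CRT there is a unique solution mod 37·36 = 1332.
Solve by successive substitution. Start with x ≡ 3 (mod 37).
  Combine with x ≡ 14 (mod 36): write x = 3 + 37·t and require 3 + 37·t ≡ 14 (mod 36), i.e. 37·t ≡ 14 − 3 ≡ 11 (mod 36). Since 37^(−1) ≡ 1 (mod 36) (37 ≡ 1 (mod 36)), t ≡ 1·11 ≡ 11 (mod 36). So x ≡ 3 + 37·11 = 410 (mod 1332).
Unique solution in [0, 1332): x = 410.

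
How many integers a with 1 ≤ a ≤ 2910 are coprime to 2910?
768

The number of a ∈ {1, ..., 2910} with gcd(a, 2910) = 1 is by definition Euler's totient φ(2910). φ is multiplicative, with φ(p^e) = p^e − p^(e−1). Factorise 2910 = 2 · 3 · 5 · 97. Then
  φ(2910) = (2 − 1) · (3 − 1) · (5 − 1) · (97 − 1) = 1 · 2 · 4 · 96 = 768.
So there are 768 such integers.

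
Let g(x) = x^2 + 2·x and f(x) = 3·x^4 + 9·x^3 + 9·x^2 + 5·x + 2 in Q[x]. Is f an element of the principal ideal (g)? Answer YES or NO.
NO

In Q[x] the ideal (g) consists of all multiples of g, so f ∈ (g) iff g | f, i.e. iff the remainder of f on division by g is 0. Divide f by g (g is monic, so eliminate the leading term of the running remainder at each step):
  leading term 3·x^4: subtract (3·x^2)·g(x) = 3·x^4 + 6·x^3, leaving 3·x^3 + 9·x^2 + 5·x + 2
  leading term 3·x^3: subtract (3·x)·g(x) = 3·x^3 + 6·x^2, leaving 3·x^2 + 5·x + 2
  leading term 3·x^2: subtract (3)·g(x) = 3·x^2 + 6·x, leaving 2 - x
The remainder r(x) = 2 - x ≠ 0 (and deg r < deg g), so g ∤ f, i.e. f ∉ (g).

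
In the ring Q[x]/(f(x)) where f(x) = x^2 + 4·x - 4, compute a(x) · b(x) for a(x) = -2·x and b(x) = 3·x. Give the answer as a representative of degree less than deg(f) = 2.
a · b ≡ 24·x - 24 (mod f(x))

First multiply in Q[x] without reducing: a · b = -6·x^2. Now divide by f(x) = x^2 + 4·x - 4, eliminating the leading term at each step:
  leading term -6·x^2: subtract (-6)·f(x) = -6·x^2 - 24·x + 24, leaving 24·x - 24
The degree is now < 2, so this is the remainder. Hence a · b ≡ 24·x - 24 in Q[x]/(f).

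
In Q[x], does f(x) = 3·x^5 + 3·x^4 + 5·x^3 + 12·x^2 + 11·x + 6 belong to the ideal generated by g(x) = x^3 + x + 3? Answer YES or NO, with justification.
In Q[x] the ideal (g) consists of all multiples of g, so f ∈ (g) iff g | f, i.e. iff the remainder of f on division by g is 0. Divide f by g (g is monic, so eliminate the leading term of the running remainder at each step):
  leading term 3·x^5: subtract (3·x^2)·g(x) = 3·x^5 + 3·x^3 + 9·x^2, leaving 3·x^4 + 2·x^3 + 3·x^2 + 11·x + 6
  leading term 3·x^4: subtract (3·x)·g(x) = 3·x^4 + 3·x^2 + 9·x, leaving 2·x^3 + 2·x + 6
  leading term 2·x^3: subtract (2)·g(x) = 2·x^3 + 2·x + 6, leaving 0
The remainder is 0, so f(x) = g(x) · h(x) with h(x) = 3·x^2 + 3·x + 2. Hence g | f, i.e. f ∈ (g).

Final answer: YES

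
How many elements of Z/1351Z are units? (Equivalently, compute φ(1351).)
Z/1351Z has φ(1351) = 1152 units

An element a ∈ Z/1351Z is a unit iff gcd(a, 1351) = 1, so the number of units is φ(1351). φ is multiplicative, with φ(p^e) = p^e − p^(e−1). Factorise 1351 = 7 · 193. Then
  φ(1351) = (7 − 1) · (193 − 1) = 6 · 192 = 1152.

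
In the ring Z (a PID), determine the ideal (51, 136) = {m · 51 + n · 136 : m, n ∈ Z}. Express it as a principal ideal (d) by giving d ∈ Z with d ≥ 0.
(51, 136) = (17); d = 17

In the PID Z, (a, b) is generated by gcd(a, b). Compute gcd(136, 51) with the extended Euclidean algorithm, tracking rows (r, s, t) with s·136 + t·51 = r:
  row A: (136, 1, 0)   [1·136 + 0·51 = 136]
  row B: (51, 0, 1)   [0·136 + 1·51 = 51]
  136 = 2·51 + 34   → row C = row A − 2·row B = (34, 1, −2)   [check: 1·136 − 2·51 = 34]
  51 = 1·34 + 17   → row D = row B − 1·row C = (17, −1, 3)   [check: −1·136 + 3·51 = 17]
  34 = 2·17 + 0   → remainder 0, stop. gcd = 17 (last nonzero row D).
So gcd(51, 136) = 17, with Bézout identity −1·136 + 3·51 = 17. Containment (⊇): the Bézout identity exhibits 17 as an element of (51, 136), giving (17) ⊆ (51, 136). Containment (⊆): since 17 | 51 and 17 | 136 (51 = 17·3, 136 = 17·8), every Z-linear combination of 51 and 136 is divisible by 17, so (51, 136) ⊆ (17). Therefore (51, 136) = (17), d = 17.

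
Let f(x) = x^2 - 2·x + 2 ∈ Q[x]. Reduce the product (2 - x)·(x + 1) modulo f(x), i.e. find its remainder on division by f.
a · b ≡ 4 - x (mod f(x))

First multiply in Q[x] without reducing: a · b = -x^2 + x + 2. Now divide by f(x) = x^2 - 2·x + 2, eliminating the leading term at each step:
  leading term -x^2: subtract (-1)·f(x) = -x^2 + 2·x - 2, leaving 4 - x
The degree is now < 2, so this is the remainder. Hence a · b ≡ 4 - x in Q[x]/(f).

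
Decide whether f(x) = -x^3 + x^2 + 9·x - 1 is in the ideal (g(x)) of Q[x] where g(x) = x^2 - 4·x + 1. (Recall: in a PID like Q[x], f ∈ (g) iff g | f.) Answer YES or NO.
NO

In Q[x] the ideal (g) consists of all multiples of g, so f ∈ (g) iff g | f, i.e. iff the remainder of f on division by g is 0. Divide f by g (g is monic, so eliminate the leading term of the running remainder at each step):
  leading term -x^3: subtract (-x)·g(x) = -x^3 + 4·x^2 - x, leaving -3·x^2 + 10·x - 1
  leading term -3·x^2: subtract (-3)·g(x) = -3·x^2 + 12·x - 3, leaving 2 - 2·x
The remainder r(x) = 2 - 2·x ≠ 0 (and deg r < deg g), so g ∤ f, i.e. f ∉ (g).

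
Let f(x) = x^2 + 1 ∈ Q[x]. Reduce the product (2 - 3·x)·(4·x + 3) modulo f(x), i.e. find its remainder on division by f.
First multiply in Q[x] without reducing: a · b = -12·x^2 - x + 6. Now divide by f(x) = x^2 + 1, eliminating the leading term at each step:
  leading term -12·x^2: subtract (-12)·f(x) = -12·x^2 - 12, leaving 18 - x
The degree is now < 2, so this is the remainder. Hence a · b ≡ 18 - x in Q[x]/(f).

Final answer: a · b ≡ 18 - x (mod f(x))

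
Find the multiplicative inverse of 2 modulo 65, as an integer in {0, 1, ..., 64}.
2^(−1) ≡ 33 (mod 65)

Apply the extended Euclidean algorithm to (65, 2), tracking rows (r, s, t) with s·65 + t·2 = r. Each division r_prev = q·r_cur + r_new produces the new row as (previous row) − q·(current row):
  row A: (65, 1, 0)   [1·65 + 0·2 = 65]
  row B: (2, 0, 1)   [0·65 + 1·2 = 2]
  65 = 32·2 + 1   → row C = row A − 32·row B = (1, 1, −32)   [check: 1·65 − 32·2 = 1]
  2 = 2·1 + 0   → remainder 0, stop. gcd = 1 (last nonzero row C).
The gcd is 1, so 2 is invertible mod 65. The last nonzero row gives 1·65 − 32·2 = 1, so t = −32. So 2^(−1) ≡ −32 ≡ 33 (mod 65). Verify: 2 · 33 = 66 ≡ 1 (mod 65). ✓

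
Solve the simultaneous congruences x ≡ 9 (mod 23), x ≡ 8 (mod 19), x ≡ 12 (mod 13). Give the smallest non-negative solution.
The moduli 23, 19, 13 are pairwise coprime, so by the CRT there is a unique solution mod 23·19·13 = 5681.
Solve by successive substitution. Start with x ≡ 9 (mod 23).
  Combine with x ≡ 8 (mod 19): write x = 9 + 23·t and require 9 + 23·t ≡ 8 (mod 19), i.e. 23·t ≡ 8 − 9 ≡ 18 (mod 19). Since 23^(−1) ≡ 5 (mod 19) (23 ≡ 4 (mod 19)), t ≡ 5·18 ≡ 14 (mod 19). So x ≡ 9 + 23·14 = 331 (mod 437).
  Combine with x ≡ 12 (mod 13): write x = 331 + 437·t and require 331 + 437·t ≡ 12 (mod 13), i.e. 437·t ≡ 12 − 331 ≡ 6 (mod 13). Since 437^(−1) ≡ 5 (mod 13) (437 ≡ 8 (mod 13)), t ≡ 5·6 ≡ 4 (mod 13). So x ≡ 331 + 437·4 = 2079 (mod 5681).
Unique solution in [0, 5681): x = 2079.

Final answer: x ≡ 2079 (mod 5681); the representative in [0, 5681) is 2079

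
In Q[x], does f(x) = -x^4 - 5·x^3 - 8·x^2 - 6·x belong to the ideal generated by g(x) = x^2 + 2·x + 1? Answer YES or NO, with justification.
In Q[x] the ideal (g) consists of all multiples of g, so f ∈ (g) iff g | f, i.e. iff the remainder of f on division by g is 0. Divide f by g (g is monic, so eliminate the leading term of the running remainder at each step):
  leading term -x^4: subtract (-x^2)·g(x) = -x^4 - 2·x^3 - x^2, leaving -3·x^3 - 7·x^2 - 6·x
  leading term -3·x^3: subtract (-3·x)·g(x) = -3·x^3 - 6·x^2 - 3·x, leaving -x^2 - 3·x
  leading term -x^2: subtract (-1)·g(x) = -x^2 - 2·x - 1, leaving 1 - x
The remainder r(x) = 1 - x ≠ 0 (and deg r < deg g), so g ∤ f, i.e. f ∉ (g).

Final answer: NO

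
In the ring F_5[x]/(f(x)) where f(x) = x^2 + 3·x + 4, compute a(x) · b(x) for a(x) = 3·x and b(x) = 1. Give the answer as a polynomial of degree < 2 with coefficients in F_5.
a · b ≡ 3·x (mod f(x))

Multiply as integer polynomials: a · b = 3·x. Reducing coefficients mod 5: a · b ≡ 3·x. This already has degree < 2, so no reduction by f is needed. Hence a · b ≡ 3·x in F_5[x]/(f).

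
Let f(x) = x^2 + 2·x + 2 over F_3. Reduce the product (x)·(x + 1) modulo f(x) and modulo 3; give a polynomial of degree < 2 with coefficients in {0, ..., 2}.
a · b ≡ 2·x + 1 (mod f(x))

Multiply as integer polynomials: a · b = x^2 + x. Reducing coefficients mod 3: a · b ≡ x^2 + x. Now divide by f(x) = x^2 + 2·x + 2 in F_3[x], eliminating the leading term at each step:
  leading term x^2: subtract (1)·f(x) = x^2 + 2·x + 2, leaving 2·x + 1 (coefficients mod 3)
The degree is now < 2, so this is the remainder. Hence a · b ≡ 2·x + 1 in F_3[x]/(f).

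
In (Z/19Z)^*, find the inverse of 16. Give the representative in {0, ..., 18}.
16^(−1) ≡ 6 (mod 19)

Apply the extended Euclidean algorithm to (19, 16), tracking rows (r, s, t) with s·19 + t·16 = r. Each division r_prev = q·r_cur + r_new produces the new row as (previous row) − q·(current row):
  row A: (19, 1, 0)   [1·19 + 0·16 = 19]
  row B: (16, 0, 1)   [0·19 + 1·16 = 16]
  19 = 1·16 + 3   → row C = row A − 1·row B = (3, 1, −1)   [check: 1·19 − 1·16 = 3]
  16 = 5·3 + 1   → row D = row B − 5·row C = (1, −5, 6)   [check: −5·19 + 6·16 = 1]
  3 = 3·1 + 0   → remainder 0, stop. gcd = 1 (last nonzero row D).
The gcd is 1, so 16 is invertible mod 19. The last nonzero row gives −5·19 + 6·16 = 1, so t = 6. So 16^(−1) ≡ 6 (mod 19). Verify: 16 · 6 = 96 ≡ 1 (mod 19). ✓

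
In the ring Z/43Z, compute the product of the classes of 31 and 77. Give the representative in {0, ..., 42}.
Reduce the factors first: 77 ≡ 34 (mod 43), so 31 · 77 ≡ 31 · 34 (mod 43). 31 · 34 = 1054. Dividing by 43: 1054 = 24·43 + 22. So (31 · 77) mod 43 = 22.

Final answer: 22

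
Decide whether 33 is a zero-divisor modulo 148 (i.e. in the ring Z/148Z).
NO

gcd(33, 148) = 1, so 33 is a unit in Z/148Z (it has a multiplicative inverse). A unit cannot be a zero-divisor: if 33·b ≡ 0 then multiplying both sides by 33^(−1) gives b ≡ 0. So 33 is not a zero-divisor.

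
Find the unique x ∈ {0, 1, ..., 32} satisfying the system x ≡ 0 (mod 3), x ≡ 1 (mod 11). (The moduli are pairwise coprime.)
x ≡ 12 (mod 33); the representative in [0, 33) is 12

The moduli 3, 11 are pairwise coprime, so by the CRT there is a unique solution mod 3·11 = 33.
Solve by successive substitution. Start with x ≡ 0 (mod 3).
  Combine with x ≡ 1 (mod 11): write x = 3·t and require 3·t ≡ 1 (mod 11). Since 3^(−1) ≡ 4 (mod 11), t ≡ 4·1 ≡ 4 (mod 11). So x ≡ 3·4 = 12 (mod 33).
Unique solution in [0, 33): x = 12.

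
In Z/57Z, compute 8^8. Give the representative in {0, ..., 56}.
7

Use repeated squaring. Binary(8) = 1000. Walk through the bits of the exponent 8 left-to-right: at each bit after the leading one, square the running value, then multiply by 8 if the bit is 1 (always reducing mod 57):
  bit 1 = 1 (leading): start with 8.
  bit 2 = 0: square 8^2 = 64 ≡ 7 (mod 57).
  bit 3 = 0: square 7^2 = 49 (mod 57).
  bit 4 = 0: square 49^2 = 2401 ≡ 7 (mod 57).
Final value: 8^8 ≡ 7 (mod 57).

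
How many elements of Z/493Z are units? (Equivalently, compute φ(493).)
An element a ∈ Z/493Z is a unit iff gcd(a, 493) = 1, so the number of units is φ(493). φ is multiplicative, with φ(p^e) = p^e − p^(e−1). Factorise 493 = 17 · 29. Then
  φ(493) = (17 − 1) · (29 − 1) = 16 · 28 = 448.

Final answer: Z/493Z has φ(493) = 448 units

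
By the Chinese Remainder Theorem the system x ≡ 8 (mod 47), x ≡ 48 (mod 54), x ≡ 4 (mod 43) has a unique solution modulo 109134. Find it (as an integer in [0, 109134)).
The moduli 47, 54, 43 are pairwise coprime, so by the CRT there is a unique solution mod 47·54·43 = 109134.
Solve by successive substitution. Start with x ≡ 8 (mod 47).
  Combine with x ≡ 48 (mod 54): write x = 8 + 47·t and require 8 + 47·t ≡ 48 (mod 54), i.e. 47·t ≡ 48 − 8 ≡ 40 (mod 54). Since 47^(−1) ≡ 23 (mod 54), t ≡ 23·40 ≡ 2 (mod 54). So x ≡ 8 + 47·2 = 102 (mod 2538).
  Combine with x ≡ 4 (mod 43): write x = 102 + 2538·t and require 102 + 2538·t ≡ 4 (mod 43), i.e. 2538·t ≡ 4 − 102 ≡ 31 (mod 43). Since 2538^(−1) ≡ 1 (mod 43) (2538 ≡ 1 (mod 43)), t ≡ 1·31 ≡ 31 (mod 43). So x ≡ 102 + 2538·31 = 78780 (mod 109134).
Unique solution in [0, 109134): x = 78780.

Final answer: x ≡ 78780 (mod 109134); the representative in [0, 109134) is 78780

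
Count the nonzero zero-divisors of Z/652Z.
Z/652Z has 327 nonzero zero-divisors

In Z/652Z each nonzero element is either a unit (gcd with 652 is 1) or a zero-divisor (gcd > 1). The number of units is φ(652): factorise 652 = 2^2 · 163, so φ(652) = (2^2 − 2^1) · (163 − 1) = 2 · 162 = 324. The nonzero elements number 652 − 1 = 651. Hence the nonzero zero-divisors number 651 − 324 = 327.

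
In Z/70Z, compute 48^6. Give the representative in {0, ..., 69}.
Use repeated squaring. Binary(6) = 110. Walk through the bits of the exponent 6 left-to-right: at each bit after the leading one, square the running value, then multiply by 48 if the bit is 1 (always reducing mod 70):
  bit 1 = 1 (leading): start with 48.
  bit 2 = 1: square 48^2 = 2304 ≡ 64; bit is 1, so multiply 64·48 = 3072 ≡ 62 (mod 70).
  bit 3 = 0: square 62^2 = 3844 ≡ 64 (mod 70).
Final value: 48^6 ≡ 64 (mod 70).

Final answer: 64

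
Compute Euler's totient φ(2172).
φ is multiplicative, with φ(p^e) = p^e − p^(e−1). Factorise 2172 = 2^2 · 3 · 181. Then
  φ(2172) = (2^2 − 2^1) · (3 − 1) · (181 − 1) = 2 · 2 · 180 = 720.

Final answer: φ(2172) = 720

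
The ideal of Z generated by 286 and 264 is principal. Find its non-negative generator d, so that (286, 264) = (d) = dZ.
(286, 264) = (22); d = 22

In the PID Z, (a, b) is generated by gcd(a, b). Compute gcd(286, 264) with the extended Euclidean algorithm, tracking rows (r, s, t) with s·286 + t·264 = r:
  row A: (286, 1, 0)   [1·286 + 0·264 = 286]
  row B: (264, 0, 1)   [0·286 + 1·264 = 264]
  286 = 1·264 + 22   → row C = row A − 1·row B = (22, 1, −1)   [check: 1·286 − 1·264 = 22]
  264 = 12·22 + 0   → remainder 0, stop. gcd = 22 (last nonzero row C).
So gcd(286, 264) = 22, with Bézout identity 1·286 − 1·264 = 22. Containment (⊇): the Bézout identity exhibits 22 as an element of (286, 264), giving (22) ⊆ (286, 264). Containment (⊆): since 22 | 286 and 22 | 264 (286 = 22·13, 264 = 22·12), every Z-linear combination of 286 and 264 is divisible by 22, so (286, 264) ⊆ (22). Therefore (286, 264) = (22), d = 22.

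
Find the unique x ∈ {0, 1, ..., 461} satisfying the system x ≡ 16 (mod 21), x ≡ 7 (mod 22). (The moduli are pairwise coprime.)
The moduli 21, 22 are pairwise coprime, so by the CRT there is a unique solution mod 21·22 = 462.
Solve by successive substitution. Start with x ≡ 16 (mod 21).
  Combine with x ≡ 7 (mod 22): write x = 16 + 21·t and require 16 + 21·t ≡ 7 (mod 22), i.e. 21·t ≡ 7 − 16 ≡ 13 (mod 22). Since 21^(−1) ≡ 21 (mod 22), t ≡ 21·13 ≡ 9 (mod 22). So x ≡ 16 + 21·9 = 205 (mod 462).
Unique solution in [0, 462): x = 205.

Final answer: x ≡ 205 (mod 462); the representative in [0, 462) is 205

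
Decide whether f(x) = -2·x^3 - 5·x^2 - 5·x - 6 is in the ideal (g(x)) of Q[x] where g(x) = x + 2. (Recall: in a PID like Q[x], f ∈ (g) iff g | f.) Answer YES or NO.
YES

In Q[x] the ideal (g) consists of all multiples of g, so f ∈ (g) iff g | f, i.e. iff the remainder of f on division by g is 0. Divide f by g (g is monic, so eliminate the leading term of the running remainder at each step):
  leading term -2·x^3: subtract (-2·x^2)·g(x) = -2·x^3 - 4·x^2, leaving -x^2 - 5·x - 6
  leading term -x^2: subtract (-x)·g(x) = -x^2 - 2·x, leaving -3·x - 6
  leading term -3·x: subtract (-3)·g(x) = -3·x - 6, leaving 0
The remainder is 0, so f(x) = g(x) · h(x) with h(x) = -2·x^2 - x - 3. Hence g | f, i.e. f ∈ (g).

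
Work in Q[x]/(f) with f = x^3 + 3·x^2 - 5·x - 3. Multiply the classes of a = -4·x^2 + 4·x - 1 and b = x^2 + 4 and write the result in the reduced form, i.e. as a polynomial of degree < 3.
a · b ≡ -85·x^2 + 84·x + 44 (mod f(x))

First multiply in Q[x] without reducing: a · b = -4·x^4 + 4·x^3 - 17·x^2 + 16·x - 4. Now divide by f(x) = x^3 + 3·x^2 - 5·x - 3, eliminating the leading term at each step:
  leading term -4·x^4: subtract (-4·x)·f(x) = -4·x^4 - 12·x^3 + 20·x^2 + 12·x, leaving 16·x^3 - 37·x^2 + 4·x - 4
  leading term 16·x^3: subtract (16)·f(x) = 16·x^3 + 48·x^2 - 80·x - 48, leaving -85·x^2 + 84·x + 44
The degree is now < 3, so this is the remainder. Hence a · b ≡ -85·x^2 + 84·x + 44 in Q[x]/(f).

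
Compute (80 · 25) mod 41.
32

Reduce the factors first: 80 ≡ 39 (mod 41), so 80 · 25 ≡ 39 · 25 (mod 41). 39 · 25 = 975. Dividing by 41: 975 = 23·41 + 32. So (80 · 25) mod 41 = 32.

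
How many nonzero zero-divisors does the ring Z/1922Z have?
In Z/1922Z each nonzero element is either a unit (gcd with 1922 is 1) or a zero-divisor (gcd > 1). The number of units is φ(1922): factorise 1922 = 2 · 31^2, so φ(1922) = (2 − 1) · (31^2 − 31^1) = 1 · 930 = 930. The nonzero elements number 1922 − 1 = 1921. Hence the nonzero zero-divisors number 1921 − 930 = 991.

Final answer: Z/1922Z has 991 nonzero zero-divisors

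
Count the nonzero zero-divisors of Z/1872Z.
In Z/1872Z each nonzero element is either a unit (gcd with 1872 is 1) or a zero-divisor (gcd > 1). The number of units is φ(1872): factorise 1872 = 2^4 · 3^2 · 13, so φ(1872) = (2^4 − 2^3) · (3^2 − 3^1) · (13 − 1) = 8 · 6 · 12 = 576. The nonzero elements number 1872 − 1 = 1871. Hence the nonzero zero-divisors number 1871 − 576 = 1295.

Final answer: Z/1872Z has 1295 nonzero zero-divisors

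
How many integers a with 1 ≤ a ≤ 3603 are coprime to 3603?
The number of a ∈ {1, ..., 3603} with gcd(a, 3603) = 1 is by definition Euler's totient φ(3603). φ is multiplicative, with φ(p^e) = p^e − p^(e−1). Factorise 3603 = 3 · 1201. Then
  φ(3603) = (3 − 1) · (1201 − 1) = 2 · 1200 = 2400.
So there are 2400 such integers.

Final answer: 2400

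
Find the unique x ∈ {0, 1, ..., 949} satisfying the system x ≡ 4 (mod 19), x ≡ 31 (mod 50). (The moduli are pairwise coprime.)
The moduli 19, 50 are pairwise coprime, so by the CRT there is a unique solution mod 19·50 = 950.
Solve by successive substitution. Start with x ≡ 4 (mod 19).
  Combine with x ≡ 31 (mod 50): write x = 4 + 19·t and require 4 + 19·t ≡ 31 (mod 50), i.e. 19·t ≡ 31 − 4 ≡ 27 (mod 50). Since 19^(−1) ≡ 29 (mod 50), t ≡ 29·27 ≡ 33 (mod 50). So x ≡ 4 + 19·33 = 631 (mod 950).
Unique solution in [0, 950): x = 631.

Final answer: x ≡ 631 (mod 950); the representative in [0, 950) is 631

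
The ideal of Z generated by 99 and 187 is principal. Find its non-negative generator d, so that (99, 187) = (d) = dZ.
(99, 187) = (11); d = 11

In the PID Z, (a, b) is generated by gcd(a, b). Compute gcd(187, 99) with the extended Euclidean algorithm, tracking rows (r, s, t) with s·187 + t·99 = r:
  row A: (187, 1, 0)   [1·187 + 0·99 = 187]
  row B: (99, 0, 1)   [0·187 + 1·99 = 99]
  187 = 1·99 + 88   → row C = row A − 1·row B = (88, 1, −1)   [check: 1·187 − 1·99 = 88]
  99 = 1·88 + 11   → row D = row B − 1·row C = (11, −1, 2)   [check: −1·187 + 2·99 = 11]
  88 = 8·11 + 0   → remainder 0, stop. gcd = 11 (last nonzero row D).
So gcd(99, 187) = 11, with Bézout identity −1·187 + 2·99 = 11. Containment (⊇): the Bézout identity exhibits 11 as an element of (99, 187), giving (11) ⊆ (99, 187). Containment (⊆): since 11 | 99 and 11 | 187 (99 = 11·9, 187 = 11·17), every Z-linear combination of 99 and 187 is divisible by 11, so (99, 187) ⊆ (11). Therefore (99, 187) = (11), d = 11.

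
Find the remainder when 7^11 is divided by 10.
3

Use repeated squaring. Binary(11) = 1011. Walk through the bits of the exponent 11 left-to-right: at each bit after the leading one, square the running value, then multiply by 7 if the bit is 1 (always reducing mod 10):
  bit 1 = 1 (leading): start with 7.
  bit 2 = 0: square 7^2 = 49 ≡ 9 (mod 10).
  bit 3 = 1: square 9^2 = 81 ≡ 1; bit is 1, so multiply 1·7 = 7 (mod 10).
  bit 4 = 1: square 7^2 = 49 ≡ 9; bit is 1, so multiply 9·7 = 63 ≡ 3 (mod 10).
Final value: 7^11 ≡ 3 (mod 10).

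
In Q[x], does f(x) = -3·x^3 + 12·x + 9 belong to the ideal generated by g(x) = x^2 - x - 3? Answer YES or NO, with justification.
YES

In Q[x] the ideal (g) consists of all multiples of g, so f ∈ (g) iff g | f, i.e. iff the remainder of f on division by g is 0. Divide f by g (g is monic, so eliminate the leading term of the running remainder at each step):
  leading term -3·x^3: subtract (-3·x)·g(x) = -3·x^3 + 3·x^2 + 9·x, leaving -3·x^2 + 3·x + 9
  leading term -3·x^2: subtract (-3)·g(x) = -3·x^2 + 3·x + 9, leaving 0
The remainder is 0, so f(x) = g(x) · h(x) with h(x) = -3·x - 3. Hence g | f, i.e. f ∈ (g).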